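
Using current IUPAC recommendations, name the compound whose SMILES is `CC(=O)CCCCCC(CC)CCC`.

8-ethylundecan-2-one

Counting along the main chain through the carbonyl gives 11 carbons: the parent is undecane.
A ketone (C=O on an internal carbon) is the principal characteristic group, giving the suffix -one.
Choose the numbering such that numbering from this end puts the carbonyl group at C-2 rather than C-10.
That gives the carbonyl at C-2; an ethyl group at C-8.
Putting it together: 8-ethylundecan-2-one.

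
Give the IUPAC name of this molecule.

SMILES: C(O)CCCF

The longest chain bearing the –OH group is 4 carbons long (butane).
The principal characteristic group is an alcohol (–OH), named with the suffix -ol.
The numbering direction is chosen so that numbering from this end puts the hydroxyl group at C-1 rather than C-4.
That gives the hydroxyl at C-1; a fluoro group at C-4.
Putting it together: 4-fluorobutan-1-ol.

4-fluorobutan-1-ol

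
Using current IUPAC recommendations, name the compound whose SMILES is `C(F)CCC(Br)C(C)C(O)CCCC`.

Counting along the main chain through the –OH group gives 10 carbons: the parent is decane.
An alcohol (–OH) is the principal characteristic group, giving the suffix -ol.
Number the chain so that numbering from this end puts the hydroxyl group at C-5 rather than C-6.
With this numbering: the hydroxyl at C-5; a bromo group at C-7; a fluoro group at C-10; a methyl group at C-6.
The substituents are ordered alphabetically, ignoring any di-/tri- multipliers.
Putting it together: 7-bromo-10-fluoro-6-methyldecan-5-ol.

7-bromo-10-fluoro-6-methyldecan-5-ol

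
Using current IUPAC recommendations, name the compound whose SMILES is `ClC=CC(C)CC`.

1-chloro-3-methylpent-1-ene

The longest chain bearing the multiple bond is 5 carbons long (pentane).
The chain contains a C=C double bond, so the unsaturation ending is -ene.
Choose the numbering such that numbering from this end puts the double bond at C-1 rather than C-4.
This places the double bond between C-1 and C-2; a chloro group at C-1; a methyl group at C-3.
The substituents are ordered alphabetically, ignoring any di-/tri- multipliers.
Putting it together: 1-chloro-3-methylpent-1-ene.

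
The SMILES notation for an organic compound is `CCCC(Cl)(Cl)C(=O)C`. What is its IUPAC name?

3,3-dichlorohexan-2-one

The longest carbon chain that includes the carbonyl has 6 carbons, so the parent hydride is hexane.
The principal characteristic group is a ketone (C=O on an internal carbon), named with the suffix -one.
Choose the numbering such that numbering from this end puts the carbonyl group at C-2 rather than C-5.
With this numbering: the carbonyl at C-2; two chloro groups at C-3.
Assembling the pieces gives 3,3-dichlorohexan-2-one.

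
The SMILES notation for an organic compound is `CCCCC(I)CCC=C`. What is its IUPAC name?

5-iodonon-1-ene

The longest chain bearing the multiple bond is 9 carbons long (nonane).
There is one C=C double bond, indicated by the ending -ene.
Number the chain so that numbering from this end puts the double bond at C-1 rather than C-8.
This places the double bond between C-1 and C-2; an iodo group at C-5.
Assembling the pieces gives 5-iodonon-1-ene.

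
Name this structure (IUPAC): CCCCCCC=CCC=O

The longest chain bearing the –CHO group and the multiple bond is 10 carbons long (decane).
The principal characteristic group is an aldehyde (terminal –CHO), named with the suffix -al.
There is one C=C double bond, indicated by the ending -ene.
Number the chain so that the aldehyde carbon is C-1 by definition.
With this numbering: the double bond between C-3 and C-4.
Assembling the pieces gives dec-3-enal.

dec-3-enal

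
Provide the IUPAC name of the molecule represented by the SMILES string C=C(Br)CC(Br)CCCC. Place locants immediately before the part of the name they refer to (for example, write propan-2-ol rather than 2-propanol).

The longest carbon chain that includes the multiple bond has 8 carbons, so the parent hydride is octane.
The chain contains a C=C double bond, so the unsaturation ending is -ene.
Number the chain so that numbering from this end puts the double bond at C-1 rather than C-7.
That gives the double bond between C-1 and C-2; bromo groups at C-2 and C-4.
Putting it together: 2,4-dibromooct-1-ene.

2,4-dibromooct-1-ene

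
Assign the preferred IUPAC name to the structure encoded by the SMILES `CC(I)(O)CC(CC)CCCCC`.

4-ethyl-2-iodononan-2-ol

The longest chain bearing the –OH group is 9 carbons long (nonane).
An alcohol (–OH) is the principal characteristic group, giving the suffix -ol.
Number the chain so that numbering from this end puts the hydroxyl group at C-2 rather than C-8.
That gives the hydroxyl at C-2; an ethyl group at C-4; an iodo group at C-2.
Substituent prefixes are cited in alphabetical order (multiplying prefixes like di-/tri- are ignored for ordering).
Putting it together: 4-ethyl-2-iodononan-2-ol.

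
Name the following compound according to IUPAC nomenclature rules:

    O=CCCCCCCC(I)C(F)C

The longest carbon chain that includes the –CHO group has 10 carbons, so the parent hydride is decane.
An aldehyde (terminal –CHO) is the principal characteristic group, giving the suffix -al.
Number the chain so that the aldehyde carbon is C-1 by definition.
That gives a fluoro group at C-9; an iodo group at C-8.
Substituent prefixes are cited in alphabetical order (multiplying prefixes like di-/tri- are ignored for ordering).
Assembling the pieces gives 9-fluoro-8-iododecanal.

9-fluoro-8-iododecanal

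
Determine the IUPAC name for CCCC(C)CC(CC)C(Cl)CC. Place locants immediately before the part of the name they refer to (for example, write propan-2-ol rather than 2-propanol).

3-chloro-4-ethyl-6-methylnonane

The parent chain contains 9 carbons (nonane).
Number the chain so that the substituent locant set {3,4,6} is lower than {4,6,7} at the first point of difference.
This places a chloro group at C-3; an ethyl group at C-4; a methyl group at C-6.
The substituents are ordered alphabetically, ignoring any di-/tri- multipliers.
Putting it together: 3-chloro-4-ethyl-6-methylnonane.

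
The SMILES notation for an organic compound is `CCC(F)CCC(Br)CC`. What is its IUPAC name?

3-bromo-6-fluorooctane

The parent chain contains 8 carbons (octane).
Number the chain so that the locant sets are identical either way, so the alphabetically earlier bromo substituent takes the lower locant (3 rather than 6).
This places a bromo group at C-3; a fluoro group at C-6.
The substituents are ordered alphabetically, ignoring any di-/tri- multipliers.
The name is 3-bromo-6-fluorooctane.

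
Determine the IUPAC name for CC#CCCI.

5-iodopent-2-yne

The longest chain bearing the multiple bond is 5 carbons long (pentane).
A C≡C triple bond in the chain gives the infix -yne-.
Number the chain so that numbering from this end puts the triple bond at C-2 rather than C-3.
That gives the triple bond between C-2 and C-3; an iodo group at C-5.
Putting it together: 5-iodopent-2-yne.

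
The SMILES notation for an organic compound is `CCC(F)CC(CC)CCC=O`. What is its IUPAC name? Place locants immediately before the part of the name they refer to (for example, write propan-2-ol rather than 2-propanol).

The longest chain bearing the –CHO group is 8 carbons long (octane).
An aldehyde (terminal –CHO) is the principal characteristic group, giving the suffix -al.
Number the chain so that the aldehyde carbon is C-1 by definition.
With this numbering: an ethyl group at C-4; a fluoro group at C-6.
Prefixes are listed alphabetically: ethyl, fluoro.
The name is 4-ethyl-6-fluorooctanal.

4-ethyl-6-fluorooctanal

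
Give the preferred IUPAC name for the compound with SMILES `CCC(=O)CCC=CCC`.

The longest chain bearing the carbonyl and the multiple bond is 9 carbons long (nonane).
The principal characteristic group is a ketone (C=O on an internal carbon), named with the suffix -one.
A C=C double bond in the chain gives the infix -ene-.
Choose the numbering such that numbering from this end puts the carbonyl group at C-3 rather than C-7.
With this numbering: the carbonyl at C-3; the double bond between C-6 and C-7.
Putting it together: non-6-en-3-one.

non-6-en-3-one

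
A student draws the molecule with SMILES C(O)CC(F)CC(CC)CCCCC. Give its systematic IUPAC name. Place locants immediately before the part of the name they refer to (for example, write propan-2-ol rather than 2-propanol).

The longest chain bearing the –OH group is 10 carbons long (decane).
The principal characteristic group is an alcohol (–OH), named with the suffix -ol.
The numbering direction is chosen so that numbering from this end puts the hydroxyl group at C-1 rather than C-10.
That gives the hydroxyl at C-1; an ethyl group at C-5; a fluoro group at C-3.
The substituents are ordered alphabetically, ignoring any di-/tri- multipliers.
Assembling the pieces gives 5-ethyl-3-fluorodecan-1-ol.

5-ethyl-3-fluorodecan-1-ol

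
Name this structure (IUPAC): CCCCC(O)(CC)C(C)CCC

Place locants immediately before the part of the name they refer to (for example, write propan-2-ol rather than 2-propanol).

Counting along the main chain through the –OH group gives 9 carbons: the parent is nonane.
An alcohol (–OH) is the principal characteristic group, giving the suffix -ol.
The numbering direction is chosen so that the substituent locant set {4,5} is lower than {5,6} at the first point of difference.
That gives the hydroxyl at C-5; an ethyl group at C-5; a methyl group at C-4.
The substituents are ordered alphabetically, ignoring any di-/tri- multipliers.
Assembling the pieces gives 5-ethyl-4-methylnonan-5-ol.

5-ethyl-4-methylnonan-5-ol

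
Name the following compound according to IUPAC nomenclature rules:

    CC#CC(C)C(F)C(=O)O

2-fluoro-3-methylhex-4-ynoic acid

The longest carbon chain that includes the –COOH group and the multiple bond has 6 carbons, so the parent hydride is hexane.
The highest-priority functional group is a carboxylic acid (terminal –COOH), so the name ends in -oic acid.
A C≡C triple bond in the chain gives the infix -yne-.
Choose the numbering such that the carboxylic acid carbon is C-1 by definition.
That gives the triple bond between C-4 and C-5; a fluoro group at C-2; a methyl group at C-3.
Prefixes are listed alphabetically: fluoro, methyl.
Putting it together: 2-fluoro-3-methylhex-4-ynoic acid.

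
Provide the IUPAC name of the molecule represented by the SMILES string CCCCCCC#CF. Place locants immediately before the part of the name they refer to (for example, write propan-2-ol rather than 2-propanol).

Counting along the main chain through the multiple bond gives 8 carbons: the parent is octane.
A C≡C triple bond in the chain gives the infix -yne-.
Number the chain so that numbering from this end puts the triple bond at C-1 rather than C-7.
That gives the triple bond between C-1 and C-2; a fluoro group at C-1.
The name is 1-fluorooct-1-yne.

1-fluorooct-1-yne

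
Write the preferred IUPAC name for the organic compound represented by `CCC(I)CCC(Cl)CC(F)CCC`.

The parent chain contains 11 carbons (undecane).
Number the chain so that the substituent locant set {3,6,8} is lower than {4,6,9} at the first point of difference.
That gives a chloro group at C-6; a fluoro group at C-8; an iodo group at C-3.
The substituents are ordered alphabetically, ignoring any di-/tri- multipliers.
The name is 6-chloro-8-fluoro-3-iodoundecane.

6-chloro-8-fluoro-3-iodoundecane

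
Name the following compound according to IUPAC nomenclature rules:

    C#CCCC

pent-1-yne

Counting along the main chain through the multiple bond gives 5 carbons: the parent is pentane.
A C≡C triple bond in the chain gives the infix -yne-.
Number the chain so that numbering from this end puts the triple bond at C-1 rather than C-4.
With this numbering: the triple bond between C-1 and C-2.
Assembling the pieces gives pent-1-yne.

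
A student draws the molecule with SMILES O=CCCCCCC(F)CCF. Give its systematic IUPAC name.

7,9-difluorononanal

Counting along the main chain through the –CHO group gives 9 carbons: the parent is nonane.
The highest-priority functional group is an aldehyde (terminal –CHO), so the name ends in -al.
The numbering direction is chosen so that the aldehyde carbon is C-1 by definition.
That gives fluoro groups at C-7 and C-9.
The name is 7,9-difluorononanal.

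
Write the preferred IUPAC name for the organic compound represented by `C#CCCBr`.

4-bromobut-1-yne

The longest carbon chain that includes the multiple bond has 4 carbons, so the parent hydride is butane.
There is one C≡C triple bond, indicated by the ending -yne.
The numbering direction is chosen so that numbering from this end puts the triple bond at C-1 rather than C-3.
With this numbering: the triple bond between C-1 and C-2; a bromo group at C-4.
The name is 4-bromobut-1-yne.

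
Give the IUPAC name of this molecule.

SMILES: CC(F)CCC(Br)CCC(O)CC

6-bromo-9-fluorodecan-3-ol

The longest chain bearing the –OH group is 10 carbons long (decane).
An alcohol (–OH) is the principal characteristic group, giving the suffix -ol.
The numbering direction is chosen so that numbering from this end puts the hydroxyl group at C-3 rather than C-8.
That gives the hydroxyl at C-3; a bromo group at C-6; a fluoro group at C-9.
The substituents are ordered alphabetically, ignoring any di-/tri- multipliers.
Assembling the pieces gives 6-bromo-9-fluorodecan-3-ol.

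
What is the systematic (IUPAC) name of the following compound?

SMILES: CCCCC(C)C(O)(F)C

The longest carbon chain that includes the –OH group has 7 carbons, so the parent hydride is heptane.
The highest-priority functional group is an alcohol (–OH), so the name ends in -ol.
The numbering direction is chosen so that numbering from this end puts the hydroxyl group at C-2 rather than C-6.
With this numbering: the hydroxyl at C-2; a fluoro group at C-2; a methyl group at C-3.
The substituents are ordered alphabetically, ignoring any di-/tri- multipliers.
Putting it together: 2-fluoro-3-methylheptan-2-ol.

2-fluoro-3-methylheptan-2-ol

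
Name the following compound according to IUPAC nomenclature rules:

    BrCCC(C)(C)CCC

1-bromo-3,3-dimethylhexane

The longest continuous carbon chain has 6 atoms, so the parent hydride is hexane.
Choose the numbering such that the substituent locant set {1,3,3} is lower than {4,4,6} at the first point of difference.
That gives a bromo group at C-1; two methyl groups at C-3.
Prefixes are listed alphabetically: bromo, methyl.
Assembling the pieces gives 1-bromo-3,3-dimethylhexane.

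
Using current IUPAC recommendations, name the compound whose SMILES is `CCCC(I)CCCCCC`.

The parent chain contains 10 carbons (decane).
The numbering direction is chosen so that the substituent locant set {4} is lower than {7} at the first point of difference.
This places an iodo group at C-4.
Putting it together: 4-iododecane.

4-iododecane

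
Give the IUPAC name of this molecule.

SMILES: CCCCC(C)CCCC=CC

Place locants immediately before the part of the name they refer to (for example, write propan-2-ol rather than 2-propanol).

7-methylundec-2-ene

The longest carbon chain that includes the multiple bond has 11 carbons, so the parent hydride is undecane.
A C=C double bond in the chain gives the infix -ene-.
The numbering direction is chosen so that numbering from this end puts the double bond at C-2 rather than C-9.
This places the double bond between C-2 and C-3; a methyl group at C-7.
Assembling the pieces gives 7-methylundec-2-ene.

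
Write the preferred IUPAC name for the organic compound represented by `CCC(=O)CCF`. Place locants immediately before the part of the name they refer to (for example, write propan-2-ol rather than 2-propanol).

The longest carbon chain that includes the carbonyl has 5 carbons, so the parent hydride is pentane.
The principal characteristic group is a ketone (C=O on an internal carbon), named with the suffix -one.
Number the chain so that the substituent locant set {1} is lower than {5} at the first point of difference.
This places the carbonyl at C-3; a fluoro group at C-1.
Assembling the pieces gives 1-fluoropentan-3-one.

1-fluoropentan-3-one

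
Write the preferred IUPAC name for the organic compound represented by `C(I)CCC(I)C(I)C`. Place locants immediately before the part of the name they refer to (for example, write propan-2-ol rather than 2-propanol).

1,4,5-triiodohexane

The longest carbon chain is 6 atoms: the parent is hexane.
Number the chain so that the substituent locant set {1,4,5} is lower than {2,3,6} at the first point of difference.
With this numbering: iodo groups at C-1 and C-4 and C-5.
The name is 1,4,5-triiodohexane.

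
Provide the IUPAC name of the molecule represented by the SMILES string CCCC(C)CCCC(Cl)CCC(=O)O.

4-chloro-8-methylundecanoic acid

The longest carbon chain that includes the –COOH group has 11 carbons, so the parent hydride is undecane.
The highest-priority functional group is a carboxylic acid (terminal –COOH), so the name ends in -oic acid.
The numbering direction is chosen so that the carboxylic acid carbon is C-1 by definition.
With this numbering: a chloro group at C-4; a methyl group at C-8.
Prefixes are listed alphabetically: chloro, methyl.
Putting it together: 4-chloro-8-methylundecanoic acid.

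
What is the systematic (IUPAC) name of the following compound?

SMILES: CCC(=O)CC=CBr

6-bromohex-5-en-3-one

Counting along the main chain through the carbonyl and the multiple bond gives 6 carbons: the parent is hexane.
A ketone (C=O on an internal carbon) is the principal characteristic group, giving the suffix -one.
The chain contains a C=C double bond, so the unsaturation ending is -ene.
Number the chain so that numbering from this end puts the carbonyl group at C-3 rather than C-4.
That gives the carbonyl at C-3; the double bond between C-5 and C-6; a bromo group at C-6.
The name is 6-bromohex-5-en-3-one.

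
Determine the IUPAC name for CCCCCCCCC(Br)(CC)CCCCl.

4-bromo-1-chloro-4-ethyldodecane

The parent chain contains 12 carbons (dodecane).
Number the chain so that the substituent locant set {1,4,4} is lower than {9,9,12} at the first point of difference.
That gives a bromo group at C-4; a chloro group at C-1; an ethyl group at C-4.
The substituents are ordered alphabetically, ignoring any di-/tri- multipliers.
Putting it together: 4-bromo-1-chloro-4-ethyldodecane.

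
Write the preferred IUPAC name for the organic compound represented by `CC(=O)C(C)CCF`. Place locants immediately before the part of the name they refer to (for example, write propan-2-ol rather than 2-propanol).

5-fluoro-3-methylpentan-2-one

The longest chain bearing the carbonyl is 5 carbons long (pentane).
A ketone (C=O on an internal carbon) is the principal characteristic group, giving the suffix -one.
Choose the numbering such that numbering from this end puts the carbonyl group at C-2 rather than C-4.
That gives the carbonyl at C-2; a fluoro group at C-5; a methyl group at C-3.
Substituent prefixes are cited in alphabetical order (multiplying prefixes like di-/tri- are ignored for ordering).
Putting it together: 5-fluoro-3-methylpentan-2-one.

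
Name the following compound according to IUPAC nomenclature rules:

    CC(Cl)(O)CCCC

2-chlorohexan-2-ol

The longest carbon chain that includes the –OH group has 6 carbons, so the parent hydride is hexane.
The principal characteristic group is an alcohol (–OH), named with the suffix -ol.
Choose the numbering such that numbering from this end puts the hydroxyl group at C-2 rather than C-5.
This places the hydroxyl at C-2; a chloro group at C-2.
The name is 2-chlorohexan-2-ol.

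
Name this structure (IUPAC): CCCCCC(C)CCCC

5-methyldecane

The longest continuous carbon chain has 10 atoms, so the parent hydride is decane.
The numbering direction is chosen so that the substituent locant set {5} is lower than {6} at the first point of difference.
This places a methyl group at C-5.
The name is 5-methyldecane.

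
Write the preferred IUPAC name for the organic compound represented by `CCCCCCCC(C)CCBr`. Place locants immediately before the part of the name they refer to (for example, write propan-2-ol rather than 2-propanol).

The longest carbon chain is 10 atoms: the parent is decane.
The numbering direction is chosen so that the substituent locant set {1,3} is lower than {8,10} at the first point of difference.
That gives a bromo group at C-1; a methyl group at C-3.
The substituents are ordered alphabetically, ignoring any di-/tri- multipliers.
Assembling the pieces gives 1-bromo-3-methyldecane.

1-bromo-3-methyldecane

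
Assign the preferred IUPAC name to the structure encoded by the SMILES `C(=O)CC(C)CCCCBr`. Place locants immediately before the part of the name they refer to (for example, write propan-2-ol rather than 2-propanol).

Counting along the main chain through the –CHO group gives 7 carbons: the parent is heptane.
The principal characteristic group is an aldehyde (terminal –CHO), named with the suffix -al.
Choose the numbering such that the aldehyde carbon is C-1 by definition.
That gives a bromo group at C-7; a methyl group at C-3.
The substituents are ordered alphabetically, ignoring any di-/tri- multipliers.
The name is 7-bromo-3-methylheptanal.

7-bromo-3-methylheptanal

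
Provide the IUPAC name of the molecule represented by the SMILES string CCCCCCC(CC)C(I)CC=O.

4-ethyl-3-iododecanal

The longest chain bearing the –CHO group is 10 carbons long (decane).
An aldehyde (terminal –CHO) is the principal characteristic group, giving the suffix -al.
Choose the numbering such that the aldehyde carbon is C-1 by definition.
That gives an ethyl group at C-4; an iodo group at C-3.
Prefixes are listed alphabetically: ethyl, iodo.
The name is 4-ethyl-3-iododecanal.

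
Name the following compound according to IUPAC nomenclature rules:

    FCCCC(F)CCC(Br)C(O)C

3-bromo-6,9-difluorononan-2-ol

Counting along the main chain through the –OH group gives 9 carbons: the parent is nonane.
The highest-priority functional group is an alcohol (–OH), so the name ends in -ol.
Number the chain so that numbering from this end puts the hydroxyl group at C-2 rather than C-8.
That gives the hydroxyl at C-2; a bromo group at C-3; fluoro groups at C-6 and C-9.
The substituents are ordered alphabetically, ignoring any di-/tri- multipliers.
Assembling the pieces gives 3-bromo-6,9-difluorononan-2-ol.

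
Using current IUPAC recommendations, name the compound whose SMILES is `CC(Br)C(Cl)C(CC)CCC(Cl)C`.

2-bromo-3,7-dichloro-4-ethyloctane

The longest continuous carbon chain has 8 atoms, so the parent hydride is octane.
Choose the numbering such that the substituent locant set {2,3,4,7} is lower than {2,5,6,7} at the first point of difference.
With this numbering: a bromo group at C-2; chloro groups at C-3 and C-7; an ethyl group at C-4.
Substituent prefixes are cited in alphabetical order (multiplying prefixes like di-/tri- are ignored for ordering).
Putting it together: 2-bromo-3,7-dichloro-4-ethyloctane.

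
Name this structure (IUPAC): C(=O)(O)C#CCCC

Counting along the main chain through the –COOH group and the multiple bond gives 6 carbons: the parent is hexane.
A carboxylic acid (terminal –COOH) is the principal characteristic group, giving the suffix -oic acid.
The chain contains a C≡C triple bond, so the unsaturation ending is -yne.
Number the chain so that the carboxylic acid carbon is C-1 by definition.
This places the triple bond between C-2 and C-3.
Assembling the pieces gives hex-2-ynoic acid.

hex-2-ynoic acid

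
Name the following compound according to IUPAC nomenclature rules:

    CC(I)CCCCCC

2-iodooctane

The longest continuous carbon chain has 8 atoms, so the parent hydride is octane.
Choose the numbering such that the substituent locant set {2} is lower than {7} at the first point of difference.
This places an iodo group at C-2.
The name is 2-iodooctane.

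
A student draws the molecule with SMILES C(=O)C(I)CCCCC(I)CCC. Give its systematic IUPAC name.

The longest carbon chain that includes the –CHO group has 10 carbons, so the parent hydride is decane.
An aldehyde (terminal –CHO) is the principal characteristic group, giving the suffix -al.
Choose the numbering such that the aldehyde carbon is C-1 by definition.
That gives iodo groups at C-2 and C-7.
The name is 2,7-diiododecanal.

2,7-diiododecanal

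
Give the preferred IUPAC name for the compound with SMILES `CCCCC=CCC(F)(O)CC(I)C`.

4-fluoro-2-iodoundec-6-en-4-ol

The longest chain bearing the –OH group and the multiple bond is 11 carbons long (undecane).
An alcohol (–OH) is the principal characteristic group, giving the suffix -ol.
A C=C double bond in the chain gives the infix -ene-.
Number the chain so that numbering from this end puts the hydroxyl group at C-4 rather than C-8.
That gives the hydroxyl at C-4; the double bond between C-6 and C-7; a fluoro group at C-4; an iodo group at C-2.
Prefixes are listed alphabetically: fluoro, iodo.
Putting it together: 4-fluoro-2-iodoundec-6-en-4-ol.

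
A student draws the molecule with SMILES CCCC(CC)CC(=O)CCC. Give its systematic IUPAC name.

6-ethylnonan-4-one

The longest carbon chain that includes the carbonyl has 9 carbons, so the parent hydride is nonane.
The highest-priority functional group is a ketone (C=O on an internal carbon), so the name ends in -one.
The numbering direction is chosen so that numbering from this end puts the carbonyl group at C-4 rather than C-6.
That gives the carbonyl at C-4; an ethyl group at C-6.
The name is 6-ethylnonan-4-one.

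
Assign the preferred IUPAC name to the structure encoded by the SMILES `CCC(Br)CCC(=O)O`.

Counting along the main chain through the –COOH group gives 6 carbons: the parent is hexane.
The highest-priority functional group is a carboxylic acid (terminal –COOH), so the name ends in -oic acid.
The numbering direction is chosen so that the carboxylic acid carbon is C-1 by definition.
This places a bromo group at C-4.
Assembling the pieces gives 4-bromohexanoic acid.

4-bromohexanoic acid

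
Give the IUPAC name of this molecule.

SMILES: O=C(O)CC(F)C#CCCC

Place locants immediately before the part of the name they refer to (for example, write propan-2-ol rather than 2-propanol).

3-fluorooct-4-ynoic acid

Counting along the main chain through the –COOH group and the multiple bond gives 8 carbons: the parent is octane.
The highest-priority functional group is a carboxylic acid (terminal –COOH), so the name ends in -oic acid.
The chain contains a C≡C triple bond, so the unsaturation ending is -yne.
Choose the numbering such that the carboxylic acid carbon is C-1 by definition.
With this numbering: the triple bond between C-4 and C-5; a fluoro group at C-3.
The name is 3-fluorooct-4-ynoic acid.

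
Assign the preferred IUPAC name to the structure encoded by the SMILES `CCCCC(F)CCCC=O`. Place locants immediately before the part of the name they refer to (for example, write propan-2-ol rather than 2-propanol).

5-fluorononanal

Counting along the main chain through the –CHO group gives 9 carbons: the parent is nonane.
An aldehyde (terminal –CHO) is the principal characteristic group, giving the suffix -al.
The numbering direction is chosen so that the aldehyde carbon is C-1 by definition.
That gives a fluoro group at C-5.
Putting it together: 5-fluorononanal.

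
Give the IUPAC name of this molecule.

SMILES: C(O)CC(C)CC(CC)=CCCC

5-ethyl-3-methylnon-5-en-1-ol

Counting along the main chain through the –OH group and the multiple bond gives 9 carbons: the parent is nonane.
The highest-priority functional group is an alcohol (–OH), so the name ends in -ol.
A C=C double bond in the chain gives the infix -ene-.
Choose the numbering such that numbering from this end puts the hydroxyl group at C-1 rather than C-9.
This places the hydroxyl at C-1; the double bond between C-5 and C-6; an ethyl group at C-5; a methyl group at C-3.
The substituents are ordered alphabetically, ignoring any di-/tri- multipliers.
Putting it together: 5-ethyl-3-methylnon-5-en-1-ol.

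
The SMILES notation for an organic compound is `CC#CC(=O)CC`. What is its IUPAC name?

hex-4-yn-3-one

Counting along the main chain through the carbonyl and the multiple bond gives 6 carbons: the parent is hexane.
The highest-priority functional group is a ketone (C=O on an internal carbon), so the name ends in -one.
A C≡C triple bond in the chain gives the infix -yne-.
The numbering direction is chosen so that numbering from this end puts the carbonyl group at C-3 rather than C-4.
This places the carbonyl at C-3; the triple bond between C-4 and C-5.
Putting it together: hex-4-yn-3-one.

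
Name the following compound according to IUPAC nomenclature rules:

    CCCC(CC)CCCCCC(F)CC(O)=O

Counting along the main chain through the –COOH group gives 12 carbons: the parent is dodecane.
The principal characteristic group is a carboxylic acid (terminal –COOH), named with the suffix -oic acid.
The numbering direction is chosen so that the carboxylic acid carbon is C-1 by definition.
That gives an ethyl group at C-9; a fluoro group at C-3.
Substituent prefixes are cited in alphabetical order (multiplying prefixes like di-/tri- are ignored for ordering).
Putting it together: 9-ethyl-3-fluorododecanoic acid.

9-ethyl-3-fluorododecanoic acid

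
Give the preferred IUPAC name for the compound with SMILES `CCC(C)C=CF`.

The longest carbon chain that includes the multiple bond has 5 carbons, so the parent hydride is pentane.
The chain contains a C=C double bond, so the unsaturation ending is -ene.
Choose the numbering such that numbering from this end puts the double bond at C-1 rather than C-4.
With this numbering: the double bond between C-1 and C-2; a fluoro group at C-1; a methyl group at C-3.
Substituent prefixes are cited in alphabetical order (multiplying prefixes like di-/tri- are ignored for ordering).
The name is 1-fluoro-3-methylpent-1-ene.

1-fluoro-3-methylpent-1-ene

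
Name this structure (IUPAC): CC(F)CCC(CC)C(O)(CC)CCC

The longest carbon chain that includes the –OH group has 9 carbons, so the parent hydride is nonane.
The highest-priority functional group is an alcohol (–OH), so the name ends in -ol.
Choose the numbering such that numbering from this end puts the hydroxyl group at C-4 rather than C-6.
That gives the hydroxyl at C-4; ethyl groups at C-4 and C-5; a fluoro group at C-8.
Substituent prefixes are cited in alphabetical order (multiplying prefixes like di-/tri- are ignored for ordering).
Assembling the pieces gives 4,5-diethyl-8-fluorononan-4-ol.

4,5-diethyl-8-fluorononan-4-ol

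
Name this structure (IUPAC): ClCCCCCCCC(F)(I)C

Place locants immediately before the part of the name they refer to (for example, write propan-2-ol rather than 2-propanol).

The longest continuous carbon chain has 9 atoms, so the parent hydride is nonane.
Choose the numbering such that the substituent locant set {1,8,8} is lower than {2,2,9} at the first point of difference.
With this numbering: a chloro group at C-1; a fluoro group at C-8; an iodo group at C-8.
The substituents are ordered alphabetically, ignoring any di-/tri- multipliers.
Assembling the pieces gives 1-chloro-8-fluoro-8-iodononane.

1-chloro-8-fluoro-8-iodononane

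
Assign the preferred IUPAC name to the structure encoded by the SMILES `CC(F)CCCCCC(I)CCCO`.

10-fluoro-4-iodoundecan-1-ol

The longest chain bearing the –OH group is 11 carbons long (undecane).
The highest-priority functional group is an alcohol (–OH), so the name ends in -ol.
Number the chain so that numbering from this end puts the hydroxyl group at C-1 rather than C-11.
This places the hydroxyl at C-1; a fluoro group at C-10; an iodo group at C-4.
Prefixes are listed alphabetically: fluoro, iodo.
Putting it together: 10-fluoro-4-iodoundecan-1-ol.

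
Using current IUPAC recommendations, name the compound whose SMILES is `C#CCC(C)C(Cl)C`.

5-chloro-4-methylhex-1-yne

The longest chain bearing the multiple bond is 6 carbons long (hexane).
The chain contains a C≡C triple bond, so the unsaturation ending is -yne.
Number the chain so that numbering from this end puts the triple bond at C-1 rather than C-5.
This places the triple bond between C-1 and C-2; a chloro group at C-5; a methyl group at C-4.
Prefixes are listed alphabetically: chloro, methyl.
The name is 5-chloro-4-methylhex-1-yne.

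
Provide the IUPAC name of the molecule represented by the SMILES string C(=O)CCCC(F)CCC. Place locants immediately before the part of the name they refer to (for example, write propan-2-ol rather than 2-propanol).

The longest chain bearing the –CHO group is 8 carbons long (octane).
An aldehyde (terminal –CHO) is the principal characteristic group, giving the suffix -al.
Number the chain so that the aldehyde carbon is C-1 by definition.
With this numbering: a fluoro group at C-5.
Putting it together: 5-fluorooctanal.

5-fluorooctanal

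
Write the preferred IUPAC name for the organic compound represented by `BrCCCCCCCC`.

1-bromooctane

The parent chain contains 8 carbons (octane).
Choose the numbering such that the substituent locant set {1} is lower than {8} at the first point of difference.
With this numbering: a bromo group at C-1.
Putting it together: 1-bromooctane.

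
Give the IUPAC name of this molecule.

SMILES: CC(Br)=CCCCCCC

The longest carbon chain that includes the multiple bond has 9 carbons, so the parent hydride is nonane.
A C=C double bond in the chain gives the infix -ene-.
Number the chain so that numbering from this end puts the double bond at C-2 rather than C-7.
With this numbering: the double bond between C-2 and C-3; a bromo group at C-2.
The name is 2-bromonon-2-ene.

2-bromonon-2-ene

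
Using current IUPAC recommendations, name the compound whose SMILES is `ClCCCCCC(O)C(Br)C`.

The longest chain bearing the –OH group is 8 carbons long (octane).
An alcohol (–OH) is the principal characteristic group, giving the suffix -ol.
The numbering direction is chosen so that numbering from this end puts the hydroxyl group at C-3 rather than C-6.
That gives the hydroxyl at C-3; a bromo group at C-2; a chloro group at C-8.
Prefixes are listed alphabetically: bromo, chloro.
Assembling the pieces gives 2-bromo-8-chlorooctan-3-ol.

2-bromo-8-chlorooctan-3-ol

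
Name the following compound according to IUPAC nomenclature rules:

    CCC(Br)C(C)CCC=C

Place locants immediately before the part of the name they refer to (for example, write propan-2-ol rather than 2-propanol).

Counting along the main chain through the multiple bond gives 8 carbons: the parent is octane.
There is one C=C double bond, indicated by the ending -ene.
Choose the numbering such that numbering from this end puts the double bond at C-1 rather than C-7.
With this numbering: the double bond between C-1 and C-2; a bromo group at C-6; a methyl group at C-5.
The substituents are ordered alphabetically, ignoring any di-/tri- multipliers.
Putting it together: 6-bromo-5-methyloct-1-ene.

6-bromo-5-methyloct-1-ene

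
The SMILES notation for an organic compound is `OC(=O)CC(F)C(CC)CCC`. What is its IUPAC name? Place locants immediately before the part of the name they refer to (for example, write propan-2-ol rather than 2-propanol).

4-ethyl-3-fluoroheptanoic acid

The longest chain bearing the –COOH group is 7 carbons long (heptane).
The principal characteristic group is a carboxylic acid (terminal –COOH), named with the suffix -oic acid.
Number the chain so that the carboxylic acid carbon is C-1 by definition.
This places an ethyl group at C-4; a fluoro group at C-3.
Substituent prefixes are cited in alphabetical order (multiplying prefixes like di-/tri- are ignored for ordering).
The name is 4-ethyl-3-fluoroheptanoic acid.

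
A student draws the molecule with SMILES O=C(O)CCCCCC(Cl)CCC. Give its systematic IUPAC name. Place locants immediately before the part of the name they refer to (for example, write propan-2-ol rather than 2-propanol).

7-chlorodecanoic acid

The longest chain bearing the –COOH group is 10 carbons long (decane).
The highest-priority functional group is a carboxylic acid (terminal –COOH), so the name ends in -oic acid.
Choose the numbering such that the carboxylic acid carbon is C-1 by definition.
With this numbering: a chloro group at C-7.
The name is 7-chlorodecanoic acid.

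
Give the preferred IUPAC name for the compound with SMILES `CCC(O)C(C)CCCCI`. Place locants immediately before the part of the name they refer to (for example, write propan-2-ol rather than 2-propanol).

8-iodo-4-methyloctan-3-ol

Counting along the main chain through the –OH group gives 8 carbons: the parent is octane.
An alcohol (–OH) is the principal characteristic group, giving the suffix -ol.
The numbering direction is chosen so that numbering from this end puts the hydroxyl group at C-3 rather than C-6.
With this numbering: the hydroxyl at C-3; an iodo group at C-8; a methyl group at C-4.
Substituent prefixes are cited in alphabetical order (multiplying prefixes like di-/tri- are ignored for ordering).
Assembling the pieces gives 8-iodo-4-methyloctan-3-ol.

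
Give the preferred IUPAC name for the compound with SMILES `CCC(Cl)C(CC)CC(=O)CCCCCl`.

1,8-dichloro-7-ethyldecan-5-one

Counting along the main chain through the carbonyl gives 10 carbons: the parent is decane.
The highest-priority functional group is a ketone (C=O on an internal carbon), so the name ends in -one.
The numbering direction is chosen so that numbering from this end puts the carbonyl group at C-5 rather than C-6.
With this numbering: the carbonyl at C-5; chloro groups at C-1 and C-8; an ethyl group at C-7.
The substituents are ordered alphabetically, ignoring any di-/tri- multipliers.
Putting it together: 1,8-dichloro-7-ethyldecan-5-one.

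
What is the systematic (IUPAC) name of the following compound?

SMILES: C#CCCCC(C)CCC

Counting along the main chain through the multiple bond gives 9 carbons: the parent is nonane.
A C≡C triple bond in the chain gives the infix -yne-.
The numbering direction is chosen so that numbering from this end puts the triple bond at C-1 rather than C-8.
This places the triple bond between C-1 and C-2; a methyl group at C-6.
Assembling the pieces gives 6-methylnon-1-yne.

6-methylnon-1-yne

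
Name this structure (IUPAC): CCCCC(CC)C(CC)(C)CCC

The parent chain contains 9 carbons (nonane).
The numbering direction is chosen so that the substituent locant set {4,4,5} is lower than {5,6,6} at the first point of difference.
With this numbering: ethyl groups at C-4 and C-5; a methyl group at C-4.
Substituent prefixes are cited in alphabetical order (multiplying prefixes like di-/tri- are ignored for ordering).
The name is 4,5-diethyl-4-methylnonane.

4,5-diethyl-4-methylnonane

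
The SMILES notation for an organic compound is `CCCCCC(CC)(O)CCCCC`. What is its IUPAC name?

The longest chain bearing the –OH group is 11 carbons long (undecane).
The principal characteristic group is an alcohol (–OH), named with the suffix -ol.
Numbering from either end gives identical locants here.
This places the hydroxyl at C-6; an ethyl group at C-6.
Assembling the pieces gives 6-ethylundecan-6-ol.

6-ethylundecan-6-ol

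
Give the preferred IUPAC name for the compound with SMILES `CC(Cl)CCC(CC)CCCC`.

2-chloro-5-ethylnonane

The longest carbon chain is 9 atoms: the parent is nonane.
Choose the numbering such that the substituent locant set {2,5} is lower than {5,8} at the first point of difference.
With this numbering: a chloro group at C-2; an ethyl group at C-5.
Prefixes are listed alphabetically: chloro, ethyl.
Assembling the pieces gives 2-chloro-5-ethylnonane.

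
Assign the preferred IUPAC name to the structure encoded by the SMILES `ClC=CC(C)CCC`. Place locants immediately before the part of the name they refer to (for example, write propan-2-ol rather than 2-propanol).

1-chloro-3-methylhex-1-ene

Counting along the main chain through the multiple bond gives 6 carbons: the parent is hexane.
The chain contains a C=C double bond, so the unsaturation ending is -ene.
Choose the numbering such that numbering from this end puts the double bond at C-1 rather than C-5.
With this numbering: the double bond between C-1 and C-2; a chloro group at C-1; a methyl group at C-3.
The substituents are ordered alphabetically, ignoring any di-/tri- multipliers.
Putting it together: 1-chloro-3-methylhex-1-ene.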